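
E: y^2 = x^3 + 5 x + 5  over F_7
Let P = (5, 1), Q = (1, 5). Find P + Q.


P != Q, so use the chord formula.
s = (y2 - y1) / (x2 - x1) = (4) / (3) mod 7 = 6
x3 = s^2 - x1 - x2 mod 7 = 6^2 - 5 - 1 = 2
y3 = s (x1 - x3) - y1 mod 7 = 6 * (5 - 2) - 1 = 3

P + Q = (2, 3)


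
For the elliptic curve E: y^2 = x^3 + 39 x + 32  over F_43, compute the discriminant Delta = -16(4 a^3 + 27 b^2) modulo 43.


4 a^3 + 27 b^2 = 4*39^3 + 27*32^2 = 237276 + 27648 = 264924
Delta = -16 * (264924) = -4238784
Delta mod 43 = 27

Delta = 27 (mod 43)


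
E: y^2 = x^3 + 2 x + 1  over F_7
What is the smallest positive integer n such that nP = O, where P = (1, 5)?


Compute successive multiples of P until we hit O:
  1P = (1, 5)
  2P = (0, 6)
  3P = (0, 1)
  4P = (1, 2)
  5P = O

ord(P) = 5


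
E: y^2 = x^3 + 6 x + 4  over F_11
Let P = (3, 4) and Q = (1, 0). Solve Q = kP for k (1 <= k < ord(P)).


Enumerate multiples of P until we hit Q = (1, 0):
  1P = (3, 4)
  2P = (5, 7)
  3P = (8, 5)
  4P = (4, 9)
  5P = (7, 9)
  6P = (6, 6)
  7P = (0, 9)
  8P = (1, 0)
Match found at i = 8.

k = 8


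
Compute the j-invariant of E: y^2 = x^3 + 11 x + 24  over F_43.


Delta = -16(4 a^3 + 27 b^2) mod 43 = 8
-1728 * (4 a)^3 = -1728 * (4*11)^3 mod 43 = 35
j = 35 * 8^(-1) mod 43 = 42

j = 42 (mod 43)


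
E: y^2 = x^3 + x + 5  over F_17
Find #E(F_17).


For each x in F_17, count y with y^2 = x^3 + 1 x + 5 mod 17:
  x = 2: RHS = 15, y in [7, 10]  -> 2 point(s)
  x = 3: RHS = 1, y in [1, 16]  -> 2 point(s)
  x = 5: RHS = 16, y in [4, 13]  -> 2 point(s)
  x = 7: RHS = 15, y in [7, 10]  -> 2 point(s)
  x = 8: RHS = 15, y in [7, 10]  -> 2 point(s)
  x = 11: RHS = 4, y in [2, 15]  -> 2 point(s)
  x = 14: RHS = 9, y in [3, 14]  -> 2 point(s)
Affine points: 14. Add the point at infinity: total = 15.

#E(F_17) = 15


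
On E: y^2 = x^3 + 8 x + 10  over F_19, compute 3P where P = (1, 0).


k = 3 = 11_2 (binary, LSB first: 11)
Double-and-add from P = (1, 0):
  bit 0 = 1: acc = O + (1, 0) = (1, 0)
  bit 1 = 1: acc = (1, 0) + O = (1, 0)

3P = (1, 0)


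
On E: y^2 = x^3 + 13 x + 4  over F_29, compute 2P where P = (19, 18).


Doubling: s = (3 x1^2 + a) / (2 y1)
s = (3*19^2 + 13) / (2*18) mod 29 = 24
x3 = s^2 - 2 x1 mod 29 = 24^2 - 2*19 = 16
y3 = s (x1 - x3) - y1 mod 29 = 24 * (19 - 16) - 18 = 25

2P = (16, 25)


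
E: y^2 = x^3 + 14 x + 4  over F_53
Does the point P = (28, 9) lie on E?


Check whether y^2 = x^3 + 14 x + 4 (mod 53) for (x, y) = (28, 9).
LHS: y^2 = 9^2 mod 53 = 28
RHS: x^3 + 14 x + 4 = 28^3 + 14*28 + 4 mod 53 = 35
LHS != RHS

No, not on the curve


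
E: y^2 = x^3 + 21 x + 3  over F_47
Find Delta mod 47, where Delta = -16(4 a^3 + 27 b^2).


4 a^3 + 27 b^2 = 4*21^3 + 27*3^2 = 37044 + 243 = 37287
Delta = -16 * (37287) = -596592
Delta mod 47 = 26

Delta = 26 (mod 47)


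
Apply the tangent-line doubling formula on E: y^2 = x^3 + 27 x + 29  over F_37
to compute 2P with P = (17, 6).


Doubling: s = (3 x1^2 + a) / (2 y1)
s = (3*17^2 + 27) / (2*6) mod 37 = 19
x3 = s^2 - 2 x1 mod 37 = 19^2 - 2*17 = 31
y3 = s (x1 - x3) - y1 mod 37 = 19 * (17 - 31) - 6 = 24

2P = (31, 24)


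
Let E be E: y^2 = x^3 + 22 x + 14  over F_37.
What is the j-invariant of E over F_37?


Delta = -16(4 a^3 + 27 b^2) mod 37 = 15
-1728 * (4 a)^3 = -1728 * (4*22)^3 mod 37 = 29
j = 29 * 15^(-1) mod 37 = 34

j = 34 (mod 37)


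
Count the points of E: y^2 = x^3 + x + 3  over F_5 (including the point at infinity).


For each x in F_5, count y with y^2 = x^3 + 1 x + 3 mod 5:
  x = 1: RHS = 0, y in [0]  -> 1 point(s)
  x = 4: RHS = 1, y in [1, 4]  -> 2 point(s)
Affine points: 3. Add the point at infinity: total = 4.

#E(F_5) = 4


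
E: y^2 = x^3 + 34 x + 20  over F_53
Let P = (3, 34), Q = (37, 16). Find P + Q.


P != Q, so use the chord formula.
s = (y2 - y1) / (x2 - x1) = (35) / (34) mod 53 = 40
x3 = s^2 - x1 - x2 mod 53 = 40^2 - 3 - 37 = 23
y3 = s (x1 - x3) - y1 mod 53 = 40 * (3 - 23) - 34 = 14

P + Q = (23, 14)


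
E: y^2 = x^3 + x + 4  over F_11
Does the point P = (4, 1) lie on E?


Check whether y^2 = x^3 + 1 x + 4 (mod 11) for (x, y) = (4, 1).
LHS: y^2 = 1^2 mod 11 = 1
RHS: x^3 + 1 x + 4 = 4^3 + 1*4 + 4 mod 11 = 6
LHS != RHS

No, not on the curve


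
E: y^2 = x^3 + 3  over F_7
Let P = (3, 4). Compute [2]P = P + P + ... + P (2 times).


k = 2 = 10_2 (binary, LSB first: 01)
Double-and-add from P = (3, 4):
  bit 0 = 0: acc unchanged = O
  bit 1 = 1: acc = O + (2, 2) = (2, 2)

2P = (2, 2)


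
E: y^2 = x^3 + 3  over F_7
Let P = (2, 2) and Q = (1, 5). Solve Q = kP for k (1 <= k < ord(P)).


Enumerate multiples of P until we hit Q = (1, 5):
  1P = (2, 2)
  2P = (5, 3)
  3P = (4, 2)
  4P = (1, 5)
Match found at i = 4.

k = 4


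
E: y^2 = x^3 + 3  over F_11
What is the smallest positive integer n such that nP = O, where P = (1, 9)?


Compute successive multiples of P until we hit O:
  1P = (1, 9)
  2P = (2, 0)
  3P = (1, 2)
  4P = O

ord(P) = 4


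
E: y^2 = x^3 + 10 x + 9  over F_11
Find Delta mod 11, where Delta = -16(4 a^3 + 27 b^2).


4 a^3 + 27 b^2 = 4*10^3 + 27*9^2 = 4000 + 2187 = 6187
Delta = -16 * (6187) = -98992
Delta mod 11 = 8

Delta = 8 (mod 11)


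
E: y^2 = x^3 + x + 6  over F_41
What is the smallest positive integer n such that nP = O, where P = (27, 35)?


Compute successive multiples of P until we hit O:
  1P = (27, 35)
  2P = (27, 6)
  3P = O

ord(P) = 3


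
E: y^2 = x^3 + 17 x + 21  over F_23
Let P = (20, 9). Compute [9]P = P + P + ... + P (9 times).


k = 9 = 1001_2 (binary, LSB first: 1001)
Double-and-add from P = (20, 9):
  bit 0 = 1: acc = O + (20, 9) = (20, 9)
  bit 1 = 0: acc unchanged = (20, 9)
  bit 2 = 0: acc unchanged = (20, 9)
  bit 3 = 1: acc = (20, 9) + (9, 11) = (10, 8)

9P = (10, 8)


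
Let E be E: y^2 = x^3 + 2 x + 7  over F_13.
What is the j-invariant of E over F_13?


Delta = -16(4 a^3 + 27 b^2) mod 13 = 4
-1728 * (4 a)^3 = -1728 * (4*2)^3 mod 13 = 5
j = 5 * 4^(-1) mod 13 = 11

j = 11 (mod 13)


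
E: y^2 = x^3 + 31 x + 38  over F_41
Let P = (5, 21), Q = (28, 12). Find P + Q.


P != Q, so use the chord formula.
s = (y2 - y1) / (x2 - x1) = (32) / (23) mod 41 = 21
x3 = s^2 - x1 - x2 mod 41 = 21^2 - 5 - 28 = 39
y3 = s (x1 - x3) - y1 mod 41 = 21 * (5 - 39) - 21 = 3

P + Q = (39, 3)


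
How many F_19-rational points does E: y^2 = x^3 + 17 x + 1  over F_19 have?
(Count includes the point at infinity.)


For each x in F_19, count y with y^2 = x^3 + 17 x + 1 mod 19:
  x = 0: RHS = 1, y in [1, 18]  -> 2 point(s)
  x = 1: RHS = 0, y in [0]  -> 1 point(s)
  x = 2: RHS = 5, y in [9, 10]  -> 2 point(s)
  x = 4: RHS = 0, y in [0]  -> 1 point(s)
  x = 7: RHS = 7, y in [8, 11]  -> 2 point(s)
  x = 9: RHS = 9, y in [3, 16]  -> 2 point(s)
  x = 13: RHS = 6, y in [5, 14]  -> 2 point(s)
  x = 14: RHS = 0, y in [0]  -> 1 point(s)
  x = 17: RHS = 16, y in [4, 15]  -> 2 point(s)
Affine points: 15. Add the point at infinity: total = 16.

#E(F_19) = 16


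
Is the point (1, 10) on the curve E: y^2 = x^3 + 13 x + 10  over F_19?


Check whether y^2 = x^3 + 13 x + 10 (mod 19) for (x, y) = (1, 10).
LHS: y^2 = 10^2 mod 19 = 5
RHS: x^3 + 13 x + 10 = 1^3 + 13*1 + 10 mod 19 = 5
LHS = RHS

Yes, on the curve


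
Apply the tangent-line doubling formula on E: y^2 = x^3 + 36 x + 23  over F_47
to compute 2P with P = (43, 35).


Doubling: s = (3 x1^2 + a) / (2 y1)
s = (3*43^2 + 36) / (2*35) mod 47 = 20
x3 = s^2 - 2 x1 mod 47 = 20^2 - 2*43 = 32
y3 = s (x1 - x3) - y1 mod 47 = 20 * (43 - 32) - 35 = 44

2P = (32, 44)


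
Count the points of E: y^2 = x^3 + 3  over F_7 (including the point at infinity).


For each x in F_7, count y with y^2 = x^3 + 0 x + 3 mod 7:
  x = 1: RHS = 4, y in [2, 5]  -> 2 point(s)
  x = 2: RHS = 4, y in [2, 5]  -> 2 point(s)
  x = 3: RHS = 2, y in [3, 4]  -> 2 point(s)
  x = 4: RHS = 4, y in [2, 5]  -> 2 point(s)
  x = 5: RHS = 2, y in [3, 4]  -> 2 point(s)
  x = 6: RHS = 2, y in [3, 4]  -> 2 point(s)
Affine points: 12. Add the point at infinity: total = 13.

#E(F_7) = 13


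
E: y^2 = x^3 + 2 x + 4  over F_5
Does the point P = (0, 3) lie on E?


Check whether y^2 = x^3 + 2 x + 4 (mod 5) for (x, y) = (0, 3).
LHS: y^2 = 3^2 mod 5 = 4
RHS: x^3 + 2 x + 4 = 0^3 + 2*0 + 4 mod 5 = 4
LHS = RHS

Yes, on the curve


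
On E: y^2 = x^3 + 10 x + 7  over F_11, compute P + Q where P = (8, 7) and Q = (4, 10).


P != Q, so use the chord formula.
s = (y2 - y1) / (x2 - x1) = (3) / (7) mod 11 = 2
x3 = s^2 - x1 - x2 mod 11 = 2^2 - 8 - 4 = 3
y3 = s (x1 - x3) - y1 mod 11 = 2 * (8 - 3) - 7 = 3

P + Q = (3, 3)


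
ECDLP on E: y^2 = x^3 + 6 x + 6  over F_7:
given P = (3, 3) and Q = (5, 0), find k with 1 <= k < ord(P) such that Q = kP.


Enumerate multiples of P until we hit Q = (5, 0):
  1P = (3, 3)
  2P = (5, 0)
Match found at i = 2.

k = 2


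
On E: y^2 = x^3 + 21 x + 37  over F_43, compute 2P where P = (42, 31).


Doubling: s = (3 x1^2 + a) / (2 y1)
s = (3*42^2 + 21) / (2*31) mod 43 = 42
x3 = s^2 - 2 x1 mod 43 = 42^2 - 2*42 = 3
y3 = s (x1 - x3) - y1 mod 43 = 42 * (42 - 3) - 31 = 16

2P = (3, 16)


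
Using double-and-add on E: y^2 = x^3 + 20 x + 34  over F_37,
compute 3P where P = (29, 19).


k = 3 = 11_2 (binary, LSB first: 11)
Double-and-add from P = (29, 19):
  bit 0 = 1: acc = O + (29, 19) = (29, 19)
  bit 1 = 1: acc = (29, 19) + (5, 0) = (29, 18)

3P = (29, 18)


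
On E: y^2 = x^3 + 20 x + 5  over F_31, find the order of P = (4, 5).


Compute successive multiples of P until we hit O:
  1P = (4, 5)
  2P = (6, 0)
  3P = (4, 26)
  4P = O

ord(P) = 4


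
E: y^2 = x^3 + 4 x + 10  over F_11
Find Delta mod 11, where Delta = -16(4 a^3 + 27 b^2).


4 a^3 + 27 b^2 = 4*4^3 + 27*10^2 = 256 + 2700 = 2956
Delta = -16 * (2956) = -47296
Delta mod 11 = 4

Delta = 4 (mod 11)


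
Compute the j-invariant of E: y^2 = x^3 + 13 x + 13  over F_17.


Delta = -16(4 a^3 + 27 b^2) mod 17 = 6
-1728 * (4 a)^3 = -1728 * (4*13)^3 mod 17 = 6
j = 6 * 6^(-1) mod 17 = 1

j = 1 (mod 17)


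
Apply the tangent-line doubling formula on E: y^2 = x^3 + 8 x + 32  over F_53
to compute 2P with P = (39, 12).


Doubling: s = (3 x1^2 + a) / (2 y1)
s = (3*39^2 + 8) / (2*12) mod 53 = 16
x3 = s^2 - 2 x1 mod 53 = 16^2 - 2*39 = 19
y3 = s (x1 - x3) - y1 mod 53 = 16 * (39 - 19) - 12 = 43

2P = (19, 43)


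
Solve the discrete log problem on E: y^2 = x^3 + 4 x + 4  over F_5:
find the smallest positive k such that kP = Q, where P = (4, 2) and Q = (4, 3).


Enumerate multiples of P until we hit Q = (4, 3):
  1P = (4, 2)
  2P = (1, 2)
  3P = (0, 3)
  4P = (2, 0)
  5P = (0, 2)
  6P = (1, 3)
  7P = (4, 3)
Match found at i = 7.

k = 7


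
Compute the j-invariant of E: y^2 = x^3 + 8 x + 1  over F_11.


Delta = -16(4 a^3 + 27 b^2) mod 11 = 9
-1728 * (4 a)^3 = -1728 * (4*8)^3 mod 11 = 1
j = 1 * 9^(-1) mod 11 = 5

j = 5 (mod 11)


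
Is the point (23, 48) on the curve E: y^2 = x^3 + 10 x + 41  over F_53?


Check whether y^2 = x^3 + 10 x + 41 (mod 53) for (x, y) = (23, 48).
LHS: y^2 = 48^2 mod 53 = 25
RHS: x^3 + 10 x + 41 = 23^3 + 10*23 + 41 mod 53 = 36
LHS != RHS

No, not on the curve


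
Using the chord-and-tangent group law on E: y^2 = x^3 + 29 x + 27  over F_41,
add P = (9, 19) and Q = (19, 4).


P != Q, so use the chord formula.
s = (y2 - y1) / (x2 - x1) = (26) / (10) mod 41 = 19
x3 = s^2 - x1 - x2 mod 41 = 19^2 - 9 - 19 = 5
y3 = s (x1 - x3) - y1 mod 41 = 19 * (9 - 5) - 19 = 16

P + Q = (5, 16)


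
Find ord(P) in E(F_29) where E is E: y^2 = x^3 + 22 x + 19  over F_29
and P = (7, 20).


Compute successive multiples of P until we hit O:
  1P = (7, 20)
  2P = (20, 7)
  3P = (3, 5)
  4P = (24, 25)
  5P = (2, 19)
  6P = (27, 5)
  7P = (1, 19)
  8P = (17, 17)
  ... (continuing to 25P)
  25P = O

ord(P) = 25


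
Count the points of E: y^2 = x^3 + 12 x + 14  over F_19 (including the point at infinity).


For each x in F_19, count y with y^2 = x^3 + 12 x + 14 mod 19:
  x = 3: RHS = 1, y in [1, 18]  -> 2 point(s)
  x = 5: RHS = 9, y in [3, 16]  -> 2 point(s)
  x = 6: RHS = 17, y in [6, 13]  -> 2 point(s)
  x = 7: RHS = 4, y in [2, 17]  -> 2 point(s)
  x = 12: RHS = 5, y in [9, 10]  -> 2 point(s)
  x = 13: RHS = 11, y in [7, 12]  -> 2 point(s)
  x = 14: RHS = 0, y in [0]  -> 1 point(s)
  x = 15: RHS = 16, y in [4, 15]  -> 2 point(s)
  x = 17: RHS = 1, y in [1, 18]  -> 2 point(s)
  x = 18: RHS = 1, y in [1, 18]  -> 2 point(s)
Affine points: 19. Add the point at infinity: total = 20.

#E(F_19) = 20


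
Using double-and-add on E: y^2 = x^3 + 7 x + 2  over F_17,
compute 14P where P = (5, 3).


k = 14 = 1110_2 (binary, LSB first: 0111)
Double-and-add from P = (5, 3):
  bit 0 = 0: acc unchanged = O
  bit 1 = 1: acc = O + (3, 13) = (3, 13)
  bit 2 = 1: acc = (3, 13) + (11, 4) = (4, 3)
  bit 3 = 1: acc = (4, 3) + (8, 3) = (5, 14)

14P = (5, 14)


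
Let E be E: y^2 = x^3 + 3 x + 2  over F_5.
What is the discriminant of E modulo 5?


4 a^3 + 27 b^2 = 4*3^3 + 27*2^2 = 108 + 108 = 216
Delta = -16 * (216) = -3456
Delta mod 5 = 4

Delta = 4 (mod 5)


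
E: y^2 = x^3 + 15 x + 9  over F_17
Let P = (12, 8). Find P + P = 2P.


Doubling: s = (3 x1^2 + a) / (2 y1)
s = (3*12^2 + 15) / (2*8) mod 17 = 12
x3 = s^2 - 2 x1 mod 17 = 12^2 - 2*12 = 1
y3 = s (x1 - x3) - y1 mod 17 = 12 * (12 - 1) - 8 = 5

2P = (1, 5)


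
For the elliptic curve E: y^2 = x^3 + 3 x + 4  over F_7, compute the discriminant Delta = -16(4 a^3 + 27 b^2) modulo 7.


4 a^3 + 27 b^2 = 4*3^3 + 27*4^2 = 108 + 432 = 540
Delta = -16 * (540) = -8640
Delta mod 7 = 5

Delta = 5 (mod 7)


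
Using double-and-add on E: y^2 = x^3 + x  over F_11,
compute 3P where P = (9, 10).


k = 3 = 11_2 (binary, LSB first: 11)
Double-and-add from P = (9, 10):
  bit 0 = 1: acc = O + (9, 10) = (9, 10)
  bit 1 = 1: acc = (9, 10) + (5, 8) = (0, 0)

3P = (0, 0)


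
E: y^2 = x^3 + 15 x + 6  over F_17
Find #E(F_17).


For each x in F_17, count y with y^2 = x^3 + 15 x + 6 mod 17:
  x = 5: RHS = 2, y in [6, 11]  -> 2 point(s)
  x = 8: RHS = 9, y in [3, 14]  -> 2 point(s)
  x = 10: RHS = 0, y in [0]  -> 1 point(s)
  x = 13: RHS = 1, y in [1, 16]  -> 2 point(s)
  x = 14: RHS = 2, y in [6, 11]  -> 2 point(s)
  x = 15: RHS = 2, y in [6, 11]  -> 2 point(s)
Affine points: 11. Add the point at infinity: total = 12.

#E(F_17) = 12


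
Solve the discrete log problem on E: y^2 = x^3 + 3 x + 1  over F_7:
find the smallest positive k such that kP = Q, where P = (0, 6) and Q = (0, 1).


Enumerate multiples of P until we hit Q = (0, 1):
  1P = (0, 6)
  2P = (4, 0)
  3P = (0, 1)
Match found at i = 3.

k = 3


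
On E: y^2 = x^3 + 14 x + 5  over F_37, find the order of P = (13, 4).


Compute successive multiples of P until we hit O:
  1P = (13, 4)
  2P = (36, 29)
  3P = (28, 36)
  4P = (29, 26)
  5P = (31, 36)
  6P = (19, 10)
  7P = (6, 3)
  8P = (15, 1)
  ... (continuing to 22P)
  22P = O

ord(P) = 22


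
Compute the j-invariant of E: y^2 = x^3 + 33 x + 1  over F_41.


Delta = -16(4 a^3 + 27 b^2) mod 41 = 28
-1728 * (4 a)^3 = -1728 * (4*33)^3 mod 41 = 13
j = 13 * 28^(-1) mod 41 = 40

j = 40 (mod 41)


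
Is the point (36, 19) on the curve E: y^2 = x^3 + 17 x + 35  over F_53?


Check whether y^2 = x^3 + 17 x + 35 (mod 53) for (x, y) = (36, 19).
LHS: y^2 = 19^2 mod 53 = 43
RHS: x^3 + 17 x + 35 = 36^3 + 17*36 + 35 mod 53 = 27
LHS != RHS

No, not on the curve


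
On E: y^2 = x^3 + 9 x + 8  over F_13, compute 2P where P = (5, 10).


Doubling: s = (3 x1^2 + a) / (2 y1)
s = (3*5^2 + 9) / (2*10) mod 13 = 12
x3 = s^2 - 2 x1 mod 13 = 12^2 - 2*5 = 4
y3 = s (x1 - x3) - y1 mod 13 = 12 * (5 - 4) - 10 = 2

2P = (4, 2)


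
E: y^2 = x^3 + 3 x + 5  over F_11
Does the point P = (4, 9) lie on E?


Check whether y^2 = x^3 + 3 x + 5 (mod 11) for (x, y) = (4, 9).
LHS: y^2 = 9^2 mod 11 = 4
RHS: x^3 + 3 x + 5 = 4^3 + 3*4 + 5 mod 11 = 4
LHS = RHS

Yes, on the curve


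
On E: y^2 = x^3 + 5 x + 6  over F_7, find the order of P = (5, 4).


Compute successive multiples of P until we hit O:
  1P = (5, 4)
  2P = (6, 0)
  3P = (5, 3)
  4P = O

ord(P) = 4


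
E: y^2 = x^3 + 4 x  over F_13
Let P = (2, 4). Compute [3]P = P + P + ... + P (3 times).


k = 3 = 11_2 (binary, LSB first: 11)
Double-and-add from P = (2, 4):
  bit 0 = 1: acc = O + (2, 4) = (2, 4)
  bit 1 = 1: acc = (2, 4) + (0, 0) = (2, 9)

3P = (2, 9)


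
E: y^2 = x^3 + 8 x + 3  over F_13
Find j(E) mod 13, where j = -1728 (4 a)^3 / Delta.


Delta = -16(4 a^3 + 27 b^2) mod 13 = 4
-1728 * (4 a)^3 = -1728 * (4*8)^3 mod 13 = 8
j = 8 * 4^(-1) mod 13 = 2

j = 2 (mod 13)


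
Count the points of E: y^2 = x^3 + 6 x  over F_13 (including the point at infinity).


For each x in F_13, count y with y^2 = x^3 + 6 x + 0 mod 13:
  x = 0: RHS = 0, y in [0]  -> 1 point(s)
  x = 4: RHS = 10, y in [6, 7]  -> 2 point(s)
  x = 5: RHS = 12, y in [5, 8]  -> 2 point(s)
  x = 8: RHS = 1, y in [1, 12]  -> 2 point(s)
  x = 9: RHS = 3, y in [4, 9]  -> 2 point(s)
Affine points: 9. Add the point at infinity: total = 10.

#E(F_13) = 10


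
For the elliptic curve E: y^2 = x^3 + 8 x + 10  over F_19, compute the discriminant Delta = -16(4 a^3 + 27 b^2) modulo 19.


4 a^3 + 27 b^2 = 4*8^3 + 27*10^2 = 2048 + 2700 = 4748
Delta = -16 * (4748) = -75968
Delta mod 19 = 13

Delta = 13 (mod 19)


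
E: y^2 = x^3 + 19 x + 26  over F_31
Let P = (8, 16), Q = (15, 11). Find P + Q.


P != Q, so use the chord formula.
s = (y2 - y1) / (x2 - x1) = (26) / (7) mod 31 = 17
x3 = s^2 - x1 - x2 mod 31 = 17^2 - 8 - 15 = 18
y3 = s (x1 - x3) - y1 mod 31 = 17 * (8 - 18) - 16 = 0

P + Q = (18, 0)


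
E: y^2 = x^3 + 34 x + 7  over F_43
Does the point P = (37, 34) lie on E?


Check whether y^2 = x^3 + 34 x + 7 (mod 43) for (x, y) = (37, 34).
LHS: y^2 = 34^2 mod 43 = 38
RHS: x^3 + 34 x + 7 = 37^3 + 34*37 + 7 mod 43 = 17
LHS != RHS

No, not on the curve


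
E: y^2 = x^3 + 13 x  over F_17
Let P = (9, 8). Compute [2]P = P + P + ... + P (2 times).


k = 2 = 10_2 (binary, LSB first: 01)
Double-and-add from P = (9, 8):
  bit 0 = 0: acc unchanged = O
  bit 1 = 1: acc = O + (0, 0) = (0, 0)

2P = (0, 0)


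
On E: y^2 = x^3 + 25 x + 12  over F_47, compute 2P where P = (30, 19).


Doubling: s = (3 x1^2 + a) / (2 y1)
s = (3*30^2 + 25) / (2*19) mod 47 = 21
x3 = s^2 - 2 x1 mod 47 = 21^2 - 2*30 = 5
y3 = s (x1 - x3) - y1 mod 47 = 21 * (30 - 5) - 19 = 36

2P = (5, 36)


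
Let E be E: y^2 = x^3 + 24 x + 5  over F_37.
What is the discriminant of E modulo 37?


4 a^3 + 27 b^2 = 4*24^3 + 27*5^2 = 55296 + 675 = 55971
Delta = -16 * (55971) = -895536
Delta mod 37 = 12

Delta = 12 (mod 37)


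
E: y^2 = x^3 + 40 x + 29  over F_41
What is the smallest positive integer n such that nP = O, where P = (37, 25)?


Compute successive multiples of P until we hit O:
  1P = (37, 25)
  2P = (13, 32)
  3P = (36, 14)
  4P = (7, 18)
  5P = (34, 29)
  6P = (31, 8)
  7P = (30, 29)
  8P = (17, 28)
  ... (continuing to 42P)
  42P = O

ord(P) = 42


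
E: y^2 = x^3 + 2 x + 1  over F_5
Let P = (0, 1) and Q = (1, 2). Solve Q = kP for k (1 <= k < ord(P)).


Enumerate multiples of P until we hit Q = (1, 2):
  1P = (0, 1)
  2P = (1, 3)
  3P = (3, 3)
  4P = (3, 2)
  5P = (1, 2)
Match found at i = 5.

k = 5


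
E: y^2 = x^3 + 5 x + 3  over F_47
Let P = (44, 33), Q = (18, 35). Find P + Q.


P != Q, so use the chord formula.
s = (y2 - y1) / (x2 - x1) = (2) / (21) mod 47 = 18
x3 = s^2 - x1 - x2 mod 47 = 18^2 - 44 - 18 = 27
y3 = s (x1 - x3) - y1 mod 47 = 18 * (44 - 27) - 33 = 38

P + Q = (27, 38)


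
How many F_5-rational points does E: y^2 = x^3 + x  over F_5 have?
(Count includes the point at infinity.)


For each x in F_5, count y with y^2 = x^3 + 1 x + 0 mod 5:
  x = 0: RHS = 0, y in [0]  -> 1 point(s)
  x = 2: RHS = 0, y in [0]  -> 1 point(s)
  x = 3: RHS = 0, y in [0]  -> 1 point(s)
Affine points: 3. Add the point at infinity: total = 4.

#E(F_5) = 4


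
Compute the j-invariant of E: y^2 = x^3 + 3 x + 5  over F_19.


Delta = -16(4 a^3 + 27 b^2) mod 19 = 12
-1728 * (4 a)^3 = -1728 * (4*3)^3 mod 19 = 18
j = 18 * 12^(-1) mod 19 = 11

j = 11 (mod 19)


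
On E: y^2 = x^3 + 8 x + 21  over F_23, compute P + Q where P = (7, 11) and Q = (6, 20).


P != Q, so use the chord formula.
s = (y2 - y1) / (x2 - x1) = (9) / (22) mod 23 = 14
x3 = s^2 - x1 - x2 mod 23 = 14^2 - 7 - 6 = 22
y3 = s (x1 - x3) - y1 mod 23 = 14 * (7 - 22) - 11 = 9

P + Q = (22, 9)


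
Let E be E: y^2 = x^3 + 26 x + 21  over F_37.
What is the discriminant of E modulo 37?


4 a^3 + 27 b^2 = 4*26^3 + 27*21^2 = 70304 + 11907 = 82211
Delta = -16 * (82211) = -1315376
Delta mod 37 = 11

Delta = 11 (mod 37)


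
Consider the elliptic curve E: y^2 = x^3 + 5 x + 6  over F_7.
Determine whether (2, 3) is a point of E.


Check whether y^2 = x^3 + 5 x + 6 (mod 7) for (x, y) = (2, 3).
LHS: y^2 = 3^2 mod 7 = 2
RHS: x^3 + 5 x + 6 = 2^3 + 5*2 + 6 mod 7 = 3
LHS != RHS

No, not on the curve


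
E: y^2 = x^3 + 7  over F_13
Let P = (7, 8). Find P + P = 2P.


Doubling: s = (3 x1^2 + a) / (2 y1)
s = (3*7^2 + 0) / (2*8) mod 13 = 10
x3 = s^2 - 2 x1 mod 13 = 10^2 - 2*7 = 8
y3 = s (x1 - x3) - y1 mod 13 = 10 * (7 - 8) - 8 = 8

2P = (8, 8)


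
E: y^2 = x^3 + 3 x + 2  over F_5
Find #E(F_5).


For each x in F_5, count y with y^2 = x^3 + 3 x + 2 mod 5:
  x = 1: RHS = 1, y in [1, 4]  -> 2 point(s)
  x = 2: RHS = 1, y in [1, 4]  -> 2 point(s)
Affine points: 4. Add the point at infinity: total = 5.

#E(F_5) = 5


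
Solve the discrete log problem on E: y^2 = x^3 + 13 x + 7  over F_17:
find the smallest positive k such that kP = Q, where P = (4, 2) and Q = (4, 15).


Enumerate multiples of P until we hit Q = (4, 15):
  1P = (4, 2)
  2P = (11, 6)
  3P = (11, 11)
  4P = (4, 15)
Match found at i = 4.

k = 4


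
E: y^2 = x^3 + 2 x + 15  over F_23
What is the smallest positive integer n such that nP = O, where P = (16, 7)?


Compute successive multiples of P until we hit O:
  1P = (16, 7)
  2P = (3, 18)
  3P = (22, 14)
  4P = (10, 0)
  5P = (22, 9)
  6P = (3, 5)
  7P = (16, 16)
  8P = O

ord(P) = 8


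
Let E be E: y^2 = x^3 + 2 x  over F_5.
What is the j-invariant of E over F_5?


Delta = -16(4 a^3 + 27 b^2) mod 5 = 3
-1728 * (4 a)^3 = -1728 * (4*2)^3 mod 5 = 4
j = 4 * 3^(-1) mod 5 = 3

j = 3 (mod 5)


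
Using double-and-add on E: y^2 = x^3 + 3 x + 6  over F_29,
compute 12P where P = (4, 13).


k = 12 = 1100_2 (binary, LSB first: 0011)
Double-and-add from P = (4, 13):
  bit 0 = 0: acc unchanged = O
  bit 1 = 0: acc unchanged = O
  bit 2 = 1: acc = O + (23, 27) = (23, 27)
  bit 3 = 1: acc = (23, 27) + (19, 7) = (12, 28)

12P = (12, 28)


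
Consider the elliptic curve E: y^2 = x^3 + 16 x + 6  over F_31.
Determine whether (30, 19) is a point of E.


Check whether y^2 = x^3 + 16 x + 6 (mod 31) for (x, y) = (30, 19).
LHS: y^2 = 19^2 mod 31 = 20
RHS: x^3 + 16 x + 6 = 30^3 + 16*30 + 6 mod 31 = 20
LHS = RHS

Yes, on the curve


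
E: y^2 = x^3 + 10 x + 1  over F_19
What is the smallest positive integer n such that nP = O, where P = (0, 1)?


Compute successive multiples of P until we hit O:
  1P = (0, 1)
  2P = (6, 7)
  3P = (14, 4)
  4P = (16, 1)
  5P = (3, 18)
  6P = (8, 17)
  7P = (15, 7)
  8P = (11, 6)
  ... (continuing to 25P)
  25P = O

ord(P) = 25


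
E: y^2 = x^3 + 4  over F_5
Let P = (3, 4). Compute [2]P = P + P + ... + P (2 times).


k = 2 = 10_2 (binary, LSB first: 01)
Double-and-add from P = (3, 4):
  bit 0 = 0: acc unchanged = O
  bit 1 = 1: acc = O + (0, 3) = (0, 3)

2P = (0, 3)


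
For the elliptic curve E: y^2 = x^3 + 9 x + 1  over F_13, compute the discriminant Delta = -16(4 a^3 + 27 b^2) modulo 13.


4 a^3 + 27 b^2 = 4*9^3 + 27*1^2 = 2916 + 27 = 2943
Delta = -16 * (2943) = -47088
Delta mod 13 = 11

Delta = 11 (mod 13)


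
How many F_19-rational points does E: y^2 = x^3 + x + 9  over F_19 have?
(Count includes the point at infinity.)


For each x in F_19, count y with y^2 = x^3 + 1 x + 9 mod 19:
  x = 0: RHS = 9, y in [3, 16]  -> 2 point(s)
  x = 1: RHS = 11, y in [7, 12]  -> 2 point(s)
  x = 2: RHS = 0, y in [0]  -> 1 point(s)
  x = 3: RHS = 1, y in [1, 18]  -> 2 point(s)
  x = 4: RHS = 1, y in [1, 18]  -> 2 point(s)
  x = 5: RHS = 6, y in [5, 14]  -> 2 point(s)
  x = 7: RHS = 17, y in [6, 13]  -> 2 point(s)
  x = 8: RHS = 16, y in [4, 15]  -> 2 point(s)
  x = 9: RHS = 6, y in [5, 14]  -> 2 point(s)
  x = 12: RHS = 1, y in [1, 18]  -> 2 point(s)
  x = 15: RHS = 17, y in [6, 13]  -> 2 point(s)
  x = 16: RHS = 17, y in [6, 13]  -> 2 point(s)
  x = 18: RHS = 7, y in [8, 11]  -> 2 point(s)
Affine points: 25. Add the point at infinity: total = 26.

#E(F_19) = 26


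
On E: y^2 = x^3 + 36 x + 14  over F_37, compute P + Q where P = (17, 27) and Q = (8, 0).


P != Q, so use the chord formula.
s = (y2 - y1) / (x2 - x1) = (10) / (28) mod 37 = 3
x3 = s^2 - x1 - x2 mod 37 = 3^2 - 17 - 8 = 21
y3 = s (x1 - x3) - y1 mod 37 = 3 * (17 - 21) - 27 = 35

P + Q = (21, 35)


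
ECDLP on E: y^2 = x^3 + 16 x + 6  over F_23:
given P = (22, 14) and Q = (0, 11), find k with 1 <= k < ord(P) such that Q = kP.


Enumerate multiples of P until we hit Q = (0, 11):
  1P = (22, 14)
  2P = (10, 4)
  3P = (0, 12)
  4P = (5, 21)
  5P = (21, 14)
  6P = (3, 9)
  7P = (1, 0)
  8P = (3, 14)
  9P = (21, 9)
  10P = (5, 2)
  11P = (0, 11)
Match found at i = 11.

k = 11


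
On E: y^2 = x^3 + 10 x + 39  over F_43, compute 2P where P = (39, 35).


Doubling: s = (3 x1^2 + a) / (2 y1)
s = (3*39^2 + 10) / (2*35) mod 43 = 34
x3 = s^2 - 2 x1 mod 43 = 34^2 - 2*39 = 3
y3 = s (x1 - x3) - y1 mod 43 = 34 * (39 - 3) - 35 = 28

2P = (3, 28)


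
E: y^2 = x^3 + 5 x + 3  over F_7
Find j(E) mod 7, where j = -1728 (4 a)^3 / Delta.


Delta = -16(4 a^3 + 27 b^2) mod 7 = 5
-1728 * (4 a)^3 = -1728 * (4*5)^3 mod 7 = 6
j = 6 * 5^(-1) mod 7 = 4

j = 4 (mod 7)


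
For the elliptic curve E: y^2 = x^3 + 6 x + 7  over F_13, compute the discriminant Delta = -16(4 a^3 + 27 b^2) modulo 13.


4 a^3 + 27 b^2 = 4*6^3 + 27*7^2 = 864 + 1323 = 2187
Delta = -16 * (2187) = -34992
Delta mod 13 = 4

Delta = 4 (mod 13)


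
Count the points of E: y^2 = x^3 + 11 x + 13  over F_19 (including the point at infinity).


For each x in F_19, count y with y^2 = x^3 + 11 x + 13 mod 19:
  x = 1: RHS = 6, y in [5, 14]  -> 2 point(s)
  x = 2: RHS = 5, y in [9, 10]  -> 2 point(s)
  x = 3: RHS = 16, y in [4, 15]  -> 2 point(s)
  x = 4: RHS = 7, y in [8, 11]  -> 2 point(s)
  x = 8: RHS = 5, y in [9, 10]  -> 2 point(s)
  x = 9: RHS = 5, y in [9, 10]  -> 2 point(s)
  x = 12: RHS = 11, y in [7, 12]  -> 2 point(s)
  x = 13: RHS = 16, y in [4, 15]  -> 2 point(s)
  x = 14: RHS = 4, y in [2, 17]  -> 2 point(s)
  x = 15: RHS = 0, y in [0]  -> 1 point(s)
  x = 18: RHS = 1, y in [1, 18]  -> 2 point(s)
Affine points: 21. Add the point at infinity: total = 22.

#E(F_19) = 22


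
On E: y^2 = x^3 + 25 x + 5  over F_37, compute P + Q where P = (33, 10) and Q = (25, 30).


P != Q, so use the chord formula.
s = (y2 - y1) / (x2 - x1) = (20) / (29) mod 37 = 16
x3 = s^2 - x1 - x2 mod 37 = 16^2 - 33 - 25 = 13
y3 = s (x1 - x3) - y1 mod 37 = 16 * (33 - 13) - 10 = 14

P + Q = (13, 14)


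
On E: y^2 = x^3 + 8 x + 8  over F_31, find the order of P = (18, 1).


Compute successive multiples of P until we hit O:
  1P = (18, 1)
  2P = (0, 15)
  3P = (27, 6)
  4P = (2, 1)
  5P = (11, 30)
  6P = (16, 4)
  7P = (7, 29)
  8P = (3, 20)
  ... (continuing to 24P)
  24P = O

ord(P) = 24


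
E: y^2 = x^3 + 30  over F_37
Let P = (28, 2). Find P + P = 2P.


Doubling: s = (3 x1^2 + a) / (2 y1)
s = (3*28^2 + 0) / (2*2) mod 37 = 33
x3 = s^2 - 2 x1 mod 37 = 33^2 - 2*28 = 34
y3 = s (x1 - x3) - y1 mod 37 = 33 * (28 - 34) - 2 = 22

2P = (34, 22)


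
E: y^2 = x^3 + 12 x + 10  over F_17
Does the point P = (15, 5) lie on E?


Check whether y^2 = x^3 + 12 x + 10 (mod 17) for (x, y) = (15, 5).
LHS: y^2 = 5^2 mod 17 = 8
RHS: x^3 + 12 x + 10 = 15^3 + 12*15 + 10 mod 17 = 12
LHS != RHS

No, not on the curve


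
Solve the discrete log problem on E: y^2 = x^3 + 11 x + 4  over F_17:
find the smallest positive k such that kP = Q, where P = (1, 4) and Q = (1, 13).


Enumerate multiples of P until we hit Q = (1, 13):
  1P = (1, 4)
  2P = (0, 2)
  3P = (3, 9)
  4P = (15, 12)
  5P = (10, 3)
  6P = (10, 14)
  7P = (15, 5)
  8P = (3, 8)
  9P = (0, 15)
  10P = (1, 13)
Match found at i = 10.

k = 10


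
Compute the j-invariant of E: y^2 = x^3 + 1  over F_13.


Delta = -16(4 a^3 + 27 b^2) mod 13 = 10
-1728 * (4 a)^3 = -1728 * (4*0)^3 mod 13 = 0
j = 0 * 10^(-1) mod 13 = 0

j = 0 (mod 13)


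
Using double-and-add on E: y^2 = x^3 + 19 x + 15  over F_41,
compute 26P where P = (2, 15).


k = 26 = 11010_2 (binary, LSB first: 01011)
Double-and-add from P = (2, 15):
  bit 0 = 0: acc unchanged = O
  bit 1 = 1: acc = O + (28, 21) = (28, 21)
  bit 2 = 0: acc unchanged = (28, 21)
  bit 3 = 1: acc = (28, 21) + (18, 11) = (37, 11)
  bit 4 = 1: acc = (37, 11) + (4, 27) = (4, 14)

26P = (4, 14)


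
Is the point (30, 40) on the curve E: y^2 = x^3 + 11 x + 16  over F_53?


Check whether y^2 = x^3 + 11 x + 16 (mod 53) for (x, y) = (30, 40).
LHS: y^2 = 40^2 mod 53 = 10
RHS: x^3 + 11 x + 16 = 30^3 + 11*30 + 16 mod 53 = 51
LHS != RHS

No, not on the curve


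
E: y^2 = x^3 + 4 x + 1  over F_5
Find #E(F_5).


For each x in F_5, count y with y^2 = x^3 + 4 x + 1 mod 5:
  x = 0: RHS = 1, y in [1, 4]  -> 2 point(s)
  x = 1: RHS = 1, y in [1, 4]  -> 2 point(s)
  x = 3: RHS = 0, y in [0]  -> 1 point(s)
  x = 4: RHS = 1, y in [1, 4]  -> 2 point(s)
Affine points: 7. Add the point at infinity: total = 8.

#E(F_5) = 8


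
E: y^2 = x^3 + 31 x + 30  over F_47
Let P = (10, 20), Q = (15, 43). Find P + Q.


P != Q, so use the chord formula.
s = (y2 - y1) / (x2 - x1) = (23) / (5) mod 47 = 14
x3 = s^2 - x1 - x2 mod 47 = 14^2 - 10 - 15 = 30
y3 = s (x1 - x3) - y1 mod 47 = 14 * (10 - 30) - 20 = 29

P + Q = (30, 29)


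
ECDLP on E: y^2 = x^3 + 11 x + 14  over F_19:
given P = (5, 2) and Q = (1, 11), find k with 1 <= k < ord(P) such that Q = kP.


Enumerate multiples of P until we hit Q = (1, 11):
  1P = (5, 2)
  2P = (1, 8)
  3P = (1, 11)
Match found at i = 3.

k = 3


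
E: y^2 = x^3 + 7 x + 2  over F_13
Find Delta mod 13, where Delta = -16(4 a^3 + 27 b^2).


4 a^3 + 27 b^2 = 4*7^3 + 27*2^2 = 1372 + 108 = 1480
Delta = -16 * (1480) = -23680
Delta mod 13 = 6

Delta = 6 (mod 13)


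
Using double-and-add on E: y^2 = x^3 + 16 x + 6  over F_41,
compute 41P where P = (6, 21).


k = 41 = 101001_2 (binary, LSB first: 100101)
Double-and-add from P = (6, 21):
  bit 0 = 1: acc = O + (6, 21) = (6, 21)
  bit 1 = 0: acc unchanged = (6, 21)
  bit 2 = 0: acc unchanged = (6, 21)
  bit 3 = 1: acc = (6, 21) + (9, 10) = (3, 9)
  bit 4 = 0: acc unchanged = (3, 9)
  bit 5 = 1: acc = (3, 9) + (27, 20) = (10, 10)

41P = (10, 10)


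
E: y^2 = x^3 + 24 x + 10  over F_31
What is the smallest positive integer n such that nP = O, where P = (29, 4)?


Compute successive multiples of P until we hit O:
  1P = (29, 4)
  2P = (1, 29)
  3P = (5, 10)
  4P = (30, 4)
  5P = (3, 27)
  6P = (9, 26)
  7P = (28, 29)
  8P = (10, 17)
  ... (continuing to 37P)
  37P = O

ord(P) = 37


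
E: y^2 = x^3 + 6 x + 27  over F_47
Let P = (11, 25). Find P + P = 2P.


Doubling: s = (3 x1^2 + a) / (2 y1)
s = (3*11^2 + 6) / (2*25) mod 47 = 29
x3 = s^2 - 2 x1 mod 47 = 29^2 - 2*11 = 20
y3 = s (x1 - x3) - y1 mod 47 = 29 * (11 - 20) - 25 = 43

2P = (20, 43)


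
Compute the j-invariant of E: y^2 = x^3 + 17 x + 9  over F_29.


Delta = -16(4 a^3 + 27 b^2) mod 29 = 26
-1728 * (4 a)^3 = -1728 * (4*17)^3 mod 29 = 23
j = 23 * 26^(-1) mod 29 = 2

j = 2 (mod 29)


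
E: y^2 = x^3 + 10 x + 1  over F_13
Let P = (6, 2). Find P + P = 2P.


Doubling: s = (3 x1^2 + a) / (2 y1)
s = (3*6^2 + 10) / (2*2) mod 13 = 10
x3 = s^2 - 2 x1 mod 13 = 10^2 - 2*6 = 10
y3 = s (x1 - x3) - y1 mod 13 = 10 * (6 - 10) - 2 = 10

2P = (10, 10)


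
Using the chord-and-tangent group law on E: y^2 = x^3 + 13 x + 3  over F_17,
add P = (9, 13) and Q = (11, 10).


P != Q, so use the chord formula.
s = (y2 - y1) / (x2 - x1) = (14) / (2) mod 17 = 7
x3 = s^2 - x1 - x2 mod 17 = 7^2 - 9 - 11 = 12
y3 = s (x1 - x3) - y1 mod 17 = 7 * (9 - 12) - 13 = 0

P + Q = (12, 0)


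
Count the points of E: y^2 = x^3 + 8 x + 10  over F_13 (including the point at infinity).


For each x in F_13, count y with y^2 = x^3 + 8 x + 10 mod 13:
  x = 0: RHS = 10, y in [6, 7]  -> 2 point(s)
  x = 3: RHS = 9, y in [3, 10]  -> 2 point(s)
  x = 6: RHS = 1, y in [1, 12]  -> 2 point(s)
  x = 8: RHS = 1, y in [1, 12]  -> 2 point(s)
  x = 11: RHS = 12, y in [5, 8]  -> 2 point(s)
  x = 12: RHS = 1, y in [1, 12]  -> 2 point(s)
Affine points: 12. Add the point at infinity: total = 13.

#E(F_13) = 13


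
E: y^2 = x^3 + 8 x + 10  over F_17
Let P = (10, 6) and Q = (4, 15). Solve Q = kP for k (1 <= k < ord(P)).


Enumerate multiples of P until we hit Q = (4, 15):
  1P = (10, 6)
  2P = (6, 6)
  3P = (1, 11)
  4P = (4, 2)
  5P = (11, 16)
  6P = (11, 1)
  7P = (4, 15)
Match found at i = 7.

k = 7


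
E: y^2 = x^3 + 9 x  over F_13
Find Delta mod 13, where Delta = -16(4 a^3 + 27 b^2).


4 a^3 + 27 b^2 = 4*9^3 + 27*0^2 = 2916 + 0 = 2916
Delta = -16 * (2916) = -46656
Delta mod 13 = 1

Delta = 1 (mod 13)


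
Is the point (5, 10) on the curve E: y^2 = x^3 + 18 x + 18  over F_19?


Check whether y^2 = x^3 + 18 x + 18 (mod 19) for (x, y) = (5, 10).
LHS: y^2 = 10^2 mod 19 = 5
RHS: x^3 + 18 x + 18 = 5^3 + 18*5 + 18 mod 19 = 5
LHS = RHS

Yes, on the curve


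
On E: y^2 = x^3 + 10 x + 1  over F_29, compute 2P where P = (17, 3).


k = 2 = 10_2 (binary, LSB first: 01)
Double-and-add from P = (17, 3):
  bit 0 = 0: acc unchanged = O
  bit 1 = 1: acc = O + (2, 0) = (2, 0)

2P = (2, 0)


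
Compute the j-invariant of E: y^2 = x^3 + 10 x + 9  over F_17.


Delta = -16(4 a^3 + 27 b^2) mod 17 = 16
-1728 * (4 a)^3 = -1728 * (4*10)^3 mod 17 = 4
j = 4 * 16^(-1) mod 17 = 13

j = 13 (mod 17)


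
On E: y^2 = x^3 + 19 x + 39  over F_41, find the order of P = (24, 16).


Compute successive multiples of P until we hit O:
  1P = (24, 16)
  2P = (24, 25)
  3P = O

ord(P) = 3


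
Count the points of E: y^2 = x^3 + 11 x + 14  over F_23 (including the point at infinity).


For each x in F_23, count y with y^2 = x^3 + 11 x + 14 mod 23:
  x = 1: RHS = 3, y in [7, 16]  -> 2 point(s)
  x = 8: RHS = 16, y in [4, 19]  -> 2 point(s)
  x = 13: RHS = 8, y in [10, 13]  -> 2 point(s)
  x = 15: RHS = 12, y in [9, 14]  -> 2 point(s)
  x = 16: RHS = 8, y in [10, 13]  -> 2 point(s)
  x = 17: RHS = 8, y in [10, 13]  -> 2 point(s)
  x = 18: RHS = 18, y in [8, 15]  -> 2 point(s)
  x = 20: RHS = 0, y in [0]  -> 1 point(s)
  x = 22: RHS = 2, y in [5, 18]  -> 2 point(s)
Affine points: 17. Add the point at infinity: total = 18.

#E(F_23) = 18


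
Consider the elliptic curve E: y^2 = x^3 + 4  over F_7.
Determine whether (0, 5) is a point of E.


Check whether y^2 = x^3 + 0 x + 4 (mod 7) for (x, y) = (0, 5).
LHS: y^2 = 5^2 mod 7 = 4
RHS: x^3 + 0 x + 4 = 0^3 + 0*0 + 4 mod 7 = 4
LHS = RHS

Yes, on the curve


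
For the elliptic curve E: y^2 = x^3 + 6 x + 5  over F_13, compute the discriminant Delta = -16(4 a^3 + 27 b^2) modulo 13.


4 a^3 + 27 b^2 = 4*6^3 + 27*5^2 = 864 + 675 = 1539
Delta = -16 * (1539) = -24624
Delta mod 13 = 11

Delta = 11 (mod 13)


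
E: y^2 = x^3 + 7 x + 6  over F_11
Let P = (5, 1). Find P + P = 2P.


Doubling: s = (3 x1^2 + a) / (2 y1)
s = (3*5^2 + 7) / (2*1) mod 11 = 8
x3 = s^2 - 2 x1 mod 11 = 8^2 - 2*5 = 10
y3 = s (x1 - x3) - y1 mod 11 = 8 * (5 - 10) - 1 = 3

2P = (10, 3)


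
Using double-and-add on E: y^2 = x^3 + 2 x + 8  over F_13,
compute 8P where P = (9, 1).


k = 8 = 1000_2 (binary, LSB first: 0001)
Double-and-add from P = (9, 1):
  bit 0 = 0: acc unchanged = O
  bit 1 = 0: acc unchanged = O
  bit 2 = 0: acc unchanged = O
  bit 3 = 1: acc = O + (9, 12) = (9, 12)

8P = (9, 12)


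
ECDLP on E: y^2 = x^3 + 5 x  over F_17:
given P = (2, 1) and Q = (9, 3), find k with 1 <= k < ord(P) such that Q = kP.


Enumerate multiples of P until we hit Q = (9, 3):
  1P = (2, 1)
  2P = (13, 16)
  3P = (4, 4)
  4P = (9, 14)
  5P = (15, 4)
  6P = (8, 12)
  7P = (8, 5)
  8P = (15, 13)
  9P = (9, 3)
Match found at i = 9.

k = 9


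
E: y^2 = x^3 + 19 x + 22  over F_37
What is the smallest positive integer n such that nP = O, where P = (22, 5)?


Compute successive multiples of P until we hit O:
  1P = (22, 5)
  2P = (26, 6)
  3P = (33, 20)
  4P = (23, 34)
  5P = (19, 8)
  6P = (34, 7)
  7P = (17, 2)
  8P = (25, 8)
  ... (continuing to 33P)
  33P = O

ord(P) = 33


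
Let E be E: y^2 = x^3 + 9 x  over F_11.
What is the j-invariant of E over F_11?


Delta = -16(4 a^3 + 27 b^2) mod 11 = 6
-1728 * (4 a)^3 = -1728 * (4*9)^3 mod 11 = 6
j = 6 * 6^(-1) mod 11 = 1

j = 1 (mod 11)


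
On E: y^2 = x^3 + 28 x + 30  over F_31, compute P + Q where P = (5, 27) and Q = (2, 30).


P != Q, so use the chord formula.
s = (y2 - y1) / (x2 - x1) = (3) / (28) mod 31 = 30
x3 = s^2 - x1 - x2 mod 31 = 30^2 - 5 - 2 = 25
y3 = s (x1 - x3) - y1 mod 31 = 30 * (5 - 25) - 27 = 24

P + Q = (25, 24)


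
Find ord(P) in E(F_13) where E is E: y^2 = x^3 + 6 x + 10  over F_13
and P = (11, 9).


Compute successive multiples of P until we hit O:
  1P = (11, 9)
  2P = (5, 10)
  3P = (1, 11)
  4P = (0, 7)
  5P = (3, 9)
  6P = (12, 4)
  7P = (2, 11)
  8P = (10, 11)
  ... (continuing to 18P)
  18P = O

ord(P) = 18


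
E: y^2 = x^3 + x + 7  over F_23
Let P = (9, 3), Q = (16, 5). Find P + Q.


P != Q, so use the chord formula.
s = (y2 - y1) / (x2 - x1) = (2) / (7) mod 23 = 20
x3 = s^2 - x1 - x2 mod 23 = 20^2 - 9 - 16 = 7
y3 = s (x1 - x3) - y1 mod 23 = 20 * (9 - 7) - 3 = 14

P + Q = (7, 14)


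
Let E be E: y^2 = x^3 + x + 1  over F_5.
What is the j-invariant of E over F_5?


Delta = -16(4 a^3 + 27 b^2) mod 5 = 4
-1728 * (4 a)^3 = -1728 * (4*1)^3 mod 5 = 3
j = 3 * 4^(-1) mod 5 = 2

j = 2 (mod 5)


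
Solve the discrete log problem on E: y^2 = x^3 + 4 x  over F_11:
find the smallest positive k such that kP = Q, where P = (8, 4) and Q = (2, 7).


Enumerate multiples of P until we hit Q = (2, 7):
  1P = (8, 4)
  2P = (4, 6)
  3P = (2, 4)
  4P = (1, 7)
  5P = (6, 3)
  6P = (0, 0)
  7P = (6, 8)
  8P = (1, 4)
  9P = (2, 7)
Match found at i = 9.

k = 9


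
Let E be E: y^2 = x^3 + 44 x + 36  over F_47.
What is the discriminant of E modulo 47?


4 a^3 + 27 b^2 = 4*44^3 + 27*36^2 = 340736 + 34992 = 375728
Delta = -16 * (375728) = -6011648
Delta mod 47 = 28

Delta = 28 (mod 47)


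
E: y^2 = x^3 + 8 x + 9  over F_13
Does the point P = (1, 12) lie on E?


Check whether y^2 = x^3 + 8 x + 9 (mod 13) for (x, y) = (1, 12).
LHS: y^2 = 12^2 mod 13 = 1
RHS: x^3 + 8 x + 9 = 1^3 + 8*1 + 9 mod 13 = 5
LHS != RHS

No, not on the curve


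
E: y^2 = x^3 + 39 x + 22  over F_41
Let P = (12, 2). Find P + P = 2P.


Doubling: s = (3 x1^2 + a) / (2 y1)
s = (3*12^2 + 39) / (2*2) mod 41 = 5
x3 = s^2 - 2 x1 mod 41 = 5^2 - 2*12 = 1
y3 = s (x1 - x3) - y1 mod 41 = 5 * (12 - 1) - 2 = 12

2P = (1, 12)


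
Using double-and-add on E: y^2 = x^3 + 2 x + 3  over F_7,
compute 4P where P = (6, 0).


k = 4 = 100_2 (binary, LSB first: 001)
Double-and-add from P = (6, 0):
  bit 0 = 0: acc unchanged = O
  bit 1 = 0: acc unchanged = O
  bit 2 = 1: acc = O + O = O

4P = O


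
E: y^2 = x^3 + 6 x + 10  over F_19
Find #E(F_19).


For each x in F_19, count y with y^2 = x^3 + 6 x + 10 mod 19:
  x = 1: RHS = 17, y in [6, 13]  -> 2 point(s)
  x = 2: RHS = 11, y in [7, 12]  -> 2 point(s)
  x = 3: RHS = 17, y in [6, 13]  -> 2 point(s)
  x = 8: RHS = 0, y in [0]  -> 1 point(s)
  x = 10: RHS = 6, y in [5, 14]  -> 2 point(s)
  x = 11: RHS = 1, y in [1, 18]  -> 2 point(s)
  x = 12: RHS = 5, y in [9, 10]  -> 2 point(s)
  x = 13: RHS = 5, y in [9, 10]  -> 2 point(s)
  x = 14: RHS = 7, y in [8, 11]  -> 2 point(s)
  x = 15: RHS = 17, y in [6, 13]  -> 2 point(s)
  x = 17: RHS = 9, y in [3, 16]  -> 2 point(s)
Affine points: 21. Add the point at infinity: total = 22.

#E(F_19) = 22


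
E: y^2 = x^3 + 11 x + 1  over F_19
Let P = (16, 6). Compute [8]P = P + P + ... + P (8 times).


k = 8 = 1000_2 (binary, LSB first: 0001)
Double-and-add from P = (16, 6):
  bit 0 = 0: acc unchanged = O
  bit 1 = 0: acc unchanged = O
  bit 2 = 0: acc unchanged = O
  bit 3 = 1: acc = O + (17, 16) = (17, 16)

8P = (17, 16)
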